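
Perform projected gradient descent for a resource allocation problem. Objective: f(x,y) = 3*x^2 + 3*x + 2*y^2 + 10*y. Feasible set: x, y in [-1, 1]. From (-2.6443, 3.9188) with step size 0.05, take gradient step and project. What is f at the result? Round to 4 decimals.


Step 1: Compute gradient at (-2.6443, 3.9188).
grad_x = 2*3*-2.6443 + 3 = -12.8658
grad_y = 2*2*3.9188 + 10 = 25.6752
Step 2: Gradient step.
x_raw = -2.6443 - 0.05*-12.8658 = -2.001
y_raw = 3.9188 - 0.05*25.6752 = 2.635
Step 3: Project onto [-1, 1].
x_proj = clip(-2.001) = -1.0
y_proj = clip(2.635) = 1.0
Step 4: Evaluate f.
f(-1.0, 1.0) = 12.0


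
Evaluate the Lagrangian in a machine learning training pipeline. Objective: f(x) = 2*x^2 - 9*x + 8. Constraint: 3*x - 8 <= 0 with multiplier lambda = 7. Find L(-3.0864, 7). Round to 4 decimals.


Step 1: Evaluate f(x).
f(-3.0864) = 2*(-3.0864)^2 - 9*(-3.0864) + 8 = 54.8293
Step 2: Evaluate g(x).
g(-3.0864) = 3*-3.0864 - 8 = -17.2592
Step 3: Compute Lagrangian.
L = 54.8293 + 7*-17.2592 = -65.9851


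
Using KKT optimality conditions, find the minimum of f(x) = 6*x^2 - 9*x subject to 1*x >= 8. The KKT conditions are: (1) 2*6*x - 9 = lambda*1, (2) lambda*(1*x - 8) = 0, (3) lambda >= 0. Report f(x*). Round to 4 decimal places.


Step 1: Try lambda = 0 (constraint inactive).
x_unc = 9/(2*6) = 0.75
Check: 1*0.75 = 0.75 < 8 -- violated!
Step 2: Constraint must be active: 1*x = 8
x* = 8/1 = 8.0
lambda = (2*6*8.0 - 9)/1 = 87.0
Step 3: Compute optimal value.
f(x*) = 6*8.0^2 - 9*8.0 = 312.0


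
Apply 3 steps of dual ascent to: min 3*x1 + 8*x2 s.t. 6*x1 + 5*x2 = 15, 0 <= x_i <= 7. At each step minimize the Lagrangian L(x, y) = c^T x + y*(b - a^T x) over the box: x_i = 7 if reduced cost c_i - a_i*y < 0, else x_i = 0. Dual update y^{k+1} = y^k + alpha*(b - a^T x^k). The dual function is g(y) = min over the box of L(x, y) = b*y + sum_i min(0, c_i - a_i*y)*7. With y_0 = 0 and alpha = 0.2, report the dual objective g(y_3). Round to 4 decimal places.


Dual ascent for LP: min 3*x1 + 8*x2, 6*x1 + 5*x2 = 15, 0 <= x_i <= 7
Step 1: y^k = 0.0, reduced costs: (3.0, 8.0)
  x^k = (0.0, 0.0), subgradient = b - a^T x = 15.0
  y^{k+1} = 0.0 + 0.2*15.0 = 3.0
Step 2: y^k = 3.0, reduced costs: (-15.0, -7.0)
  x^k = (7.0, 7.0), subgradient = b - a^T x = -62.0
  y^{k+1} = 3.0 + 0.2*-62.0 = -9.4
Step 3: y^k = -9.4, reduced costs: (59.4, 55.0)
  x^k = (0.0, 0.0), subgradient = b - a^T x = 15.0
  y^{k+1} = -9.4 + 0.2*15.0 = -6.4
Dual objective at y_3 = -6.4: reduced costs (41.4, 40.0), box minimizer x = (0.0, 0.0)
g(y_3) = b*y + (c1 - a1*y)*x1 + (c2 - a2*y)*x2 = 15*(-6.4) + 41.4*0.0 + 40.0*0.0 = -96.0 + 0.0 + 0.0 = -96.0


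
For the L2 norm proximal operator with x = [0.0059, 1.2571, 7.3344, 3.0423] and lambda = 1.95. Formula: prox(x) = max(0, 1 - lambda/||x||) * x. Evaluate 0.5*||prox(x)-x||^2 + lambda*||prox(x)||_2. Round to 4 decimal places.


Step 1: Compute ||x||.
||x|| = 8.0392
Step 2: Compute scaling factor.
scale = max(0, 1 - 1.95/8.0392) = 0.7574
Step 3: prox(x) = [0.0045, 0.9522, 5.5554, 2.3044]
||prox(x)|| = 6.0892
Step 4: Proximal objective.
0.5*||prox-x||^2 = 1.9013
lambda*||prox|| = 11.8739
Total = 13.7753


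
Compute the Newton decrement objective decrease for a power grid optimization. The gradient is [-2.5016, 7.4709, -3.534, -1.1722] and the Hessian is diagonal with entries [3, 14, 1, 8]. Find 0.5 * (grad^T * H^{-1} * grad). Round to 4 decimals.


Step 1: H is diagonal, so H^(-1) * g = [-0.8339, 0.5336, -3.534, -0.1465].
Step 2: g^T H^(-1) g = sum_i g_i^2 / H_ii
  = (-2.5016)^2/3 + (7.4709)^2/14 + (-3.534)^2/1 + (-1.1722)^2/8
  = 2.086 + 3.9867 + 12.4892 + 0.1718 = 18.7337
Step 3: Objective decrease = 0.5 * g^T H^(-1) g = 9.3668


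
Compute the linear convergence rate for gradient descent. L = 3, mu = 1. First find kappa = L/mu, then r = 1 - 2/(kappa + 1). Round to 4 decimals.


Step 1: Compute the condition number.
kappa = L/mu = 3/1 = 3.0
Step 2: Compute the convergence rate.
r = 1 - 2/(kappa + 1) = 1 - 2*mu/(L + mu) = (L - mu)/(L + mu) = 2/4 = 0.5


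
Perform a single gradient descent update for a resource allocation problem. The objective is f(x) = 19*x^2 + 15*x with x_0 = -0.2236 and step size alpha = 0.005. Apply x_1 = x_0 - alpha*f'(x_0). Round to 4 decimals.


We compute the gradient at x_0 and apply the update.
f'(x) = 38*x + 15
f'(-0.2236) = 38*-0.2236 + 15 = 6.5032
x_1 = -0.2236 - 0.005*6.5032 = -0.2561


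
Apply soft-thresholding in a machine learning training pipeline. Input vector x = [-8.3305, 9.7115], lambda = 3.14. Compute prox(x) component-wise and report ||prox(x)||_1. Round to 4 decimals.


Soft-thresholding with lambda = 3.14:
prox(-8.3305) = sign(-8.3305)*max(|-8.3305| - 3.14, 0) = -5.1905
prox(9.7115) = sign(9.7115)*max(|9.7115| - 3.14, 0) = 6.5715
prox(x) = [-5.1905, 6.5715]
||prox(x)||_1 = 5.1905 + 6.5715 = 11.762


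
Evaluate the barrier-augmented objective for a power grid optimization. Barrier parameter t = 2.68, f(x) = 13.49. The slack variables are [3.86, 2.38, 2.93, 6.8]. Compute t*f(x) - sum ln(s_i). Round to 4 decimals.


Step 1: Compute log-barrier.
ln values: [1.3507, 0.8671, 1.075, 1.9169]
phi = -(1.3507 + 0.8671 + 1.075 + 1.9169) = -5.2097
Step 2: Compute augmented objective.
t*f(x) = 2.68*13.49 = 36.1532
Total = 36.1532 - 5.2097 = 30.9435


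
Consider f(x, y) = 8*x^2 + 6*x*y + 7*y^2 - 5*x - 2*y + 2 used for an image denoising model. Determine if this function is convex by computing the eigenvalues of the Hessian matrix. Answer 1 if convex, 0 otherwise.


The Hessian of f(x,y) = 8*x^2 + 6*x*y + 7*y^2 - 5*x - 2*y + 2 is:
H = [[16, 6], [6, 14]]
Trace = 16 + 14 = 30
Determinant = 16*14 - (6)^2 = 188
Discriminant = (30)^2 - 4*188 = 148.0
Eigenvalues: lambda_1 = 8.9172, lambda_2 = 21.0828
The function is convex.

1


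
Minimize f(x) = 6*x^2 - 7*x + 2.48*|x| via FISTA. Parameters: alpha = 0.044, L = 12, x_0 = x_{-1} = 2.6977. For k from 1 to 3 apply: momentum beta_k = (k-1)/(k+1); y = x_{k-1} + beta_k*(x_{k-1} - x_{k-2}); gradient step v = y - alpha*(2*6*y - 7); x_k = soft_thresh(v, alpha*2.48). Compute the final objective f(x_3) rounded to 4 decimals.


FISTA on f(x) = 6*x^2 - 7*x + 2.48*|x|
L = 12, alpha = 0.044
Iteration 1: beta = 0.0, y = 2.6977 + 0.0*(2.6977 - 2.6977) = 2.6977
  grad(y) = 25.3724, v = y - alpha*grad = 1.5813
  prox(v) = soft_thresh(1.5813, 0.1091) = 1.4722
Iteration 2: beta = 0.3333, y = 1.4722 + 0.3333*(1.4722 - 2.6977) = 1.0637
  grad(y) = 5.7643, v = y - alpha*grad = 0.8101
  prox(v) = soft_thresh(0.8101, 0.1091) = 0.7009
Iteration 3: beta = 0.5, y = 0.7009 + 0.5*(0.7009 - 1.4722) = 0.3153
  grad(y) = -3.2162, v = y - alpha*grad = 0.4568
  prox(v) = soft_thresh(0.4568, 0.1091) = 0.3477
f(x_3) = 6*0.3477^2 - 7*0.3477 + 2.48*|0.3477| = -0.8462


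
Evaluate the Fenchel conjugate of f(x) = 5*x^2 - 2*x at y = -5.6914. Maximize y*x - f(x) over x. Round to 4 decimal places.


f*(y) = sup_x {y*x - a*x^2 - b*x} = sup_x {(y-b)*x - a*x^2}
FOC: (y - b) - 2a*x = 0 => x* = (y - b)/(2a)
x* = (-5.6914 + 2)/(2*5) = -0.3691
f*(-5.6914) = (y-b)^2/(4a) = (-5.6914 + 2)^2/(4*5)
= 13.6264/20 = 0.6813


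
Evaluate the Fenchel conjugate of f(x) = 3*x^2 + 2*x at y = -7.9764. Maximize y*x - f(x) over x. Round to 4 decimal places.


f*(y) = sup_x {y*x - a*x^2 - b*x} = sup_x {(y-b)*x - a*x^2}
FOC: (y - b) - 2a*x = 0 => x* = (y - b)/(2a)
x* = (-7.9764 - 2)/(2*3) = -1.6627
f*(-7.9764) = (y-b)^2/(4a) = (-7.9764 - 2)^2/(4*3)
= 99.5286/12 = 8.294


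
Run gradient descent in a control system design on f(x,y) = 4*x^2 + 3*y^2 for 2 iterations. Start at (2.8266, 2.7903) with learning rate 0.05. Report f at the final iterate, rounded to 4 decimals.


Gradient descent on f(x,y) = 4*x^2 + 3*y^2.
Starting point: (2.8266, 2.7903), alpha = 0.05
Step 1: grad_x = 2*4*2.8266 = 22.6128, grad_y = 2*3*2.7903 = 16.7418
  x_1 = 2.8266 - 0.05*22.6128 = 1.696
  y_1 = 2.7903 - 0.05*16.7418 = 1.9532
Step 2: grad_x = 2*4*1.696 = 13.5677, grad_y = 2*3*1.9532 = 11.7193
  x_2 = 1.696 - 0.05*13.5677 = 1.0176
  y_2 = 1.9532 - 0.05*11.7193 = 1.3672
f(1.0176, 1.3672) = 4*1.0176^2 + 3*1.3672^2 = 9.7499


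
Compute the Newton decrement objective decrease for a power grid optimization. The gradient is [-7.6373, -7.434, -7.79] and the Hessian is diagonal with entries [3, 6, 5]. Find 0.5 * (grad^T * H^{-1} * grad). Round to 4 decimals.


Step 1: H is diagonal, so H^(-1) * g = [-2.5458, -1.239, -1.558].
Step 2: g^T H^(-1) g = sum_i g_i^2 / H_ii
  = (-7.6373)^2/3 + (-7.434)^2/6 + (-7.79)^2/5
  = 19.4428 + 9.2107 + 12.1368 = 40.7903
Step 3: Objective decrease = 0.5 * g^T H^(-1) g = 20.3952


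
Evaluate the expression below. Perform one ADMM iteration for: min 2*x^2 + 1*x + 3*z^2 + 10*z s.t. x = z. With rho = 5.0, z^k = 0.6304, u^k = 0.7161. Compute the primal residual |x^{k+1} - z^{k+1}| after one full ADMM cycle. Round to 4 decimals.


ADMM iteration with rho = 5.0, z^k = 0.6304, u^k = 0.7161
Step 1: x-update.
Minimize 2*x^2 + 1*x + (5.0/2)*(x - 0.6304 + 0.7161)^2
FOC: (2*2 + 5.0)*x = -1 + 5.0*(0.6304 - 0.7161)
x^{k+1} = -0.1587
Step 2: z-update.
Minimize 3*z^2 + 10*z + (5.0/2)*(-0.1587 - z + 0.7161)^2
FOC: (2*3 + 5.0)*z = -10 + 5.0*(-0.1587 + 0.7161)
z^{k+1} = -0.6557
Step 3: u-update.
u^{k+1} = 0.7161 - 0.1587 + 0.6557 = 1.2131
Step 4: Primal residual = |-0.1587 + 0.6557| = 0.497


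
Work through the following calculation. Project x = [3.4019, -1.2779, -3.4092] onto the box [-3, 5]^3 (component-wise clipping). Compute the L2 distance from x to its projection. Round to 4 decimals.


Project each component onto [-3, 5].
clip(3.4019) = 3.4019, clip(-1.2779) = -1.2779, clip(-3.4092) = -3.0
Projection = [3.4019, -1.2779, -3.0]
Squared diffs: [0.0, 0.0, 0.1674]
Distance = sqrt(0.1674) = 0.4092


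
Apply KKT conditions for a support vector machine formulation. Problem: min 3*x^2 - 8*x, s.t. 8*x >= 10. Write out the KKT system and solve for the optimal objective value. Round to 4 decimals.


Step 1: Try lambda = 0 (constraint inactive).
Stationarity: 2*3*x - 8 = 0
x* = 8/(2*3) = 4/3 = 1.3333 (rounded; the exact value 4/3 is used below)
Check constraint: 8*1.3333 = 10.6664 >= 10 -- satisfied.
Step 2: Compute optimal value.
f(x*) = 3*(4/3)^2 - 8*(4/3) = -5.3333


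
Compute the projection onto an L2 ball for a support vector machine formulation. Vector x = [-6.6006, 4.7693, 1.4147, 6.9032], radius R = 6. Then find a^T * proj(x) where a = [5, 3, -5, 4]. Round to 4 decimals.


Step 1: Compute ||x|| (intermediates to 6 decimals).
||x|| = sqrt((-6.6006)^2 + 4.7693^2 + 1.4147^2 + 6.9032^2) = 10.768922
Step 2: Project.
Since ||x|| > R, scale = R/||x|| = 6/10.768922 = 0.557159, proj(x) = scale * x
proj(x) = [-3.677584, 2.657258, 0.788213, 3.84618]
Step 3: Dot product.
a^T * proj(x) = 5*(-3.677584) + 3*2.657258 - 5*0.788213 + 4*3.84618 = 1.0275


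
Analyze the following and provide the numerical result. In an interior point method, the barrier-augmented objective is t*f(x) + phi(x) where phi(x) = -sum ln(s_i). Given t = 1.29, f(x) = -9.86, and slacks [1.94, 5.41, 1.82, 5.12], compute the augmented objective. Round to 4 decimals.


Step 1: Compute log-barrier.
ln values: [0.6627, 1.6882, 0.5988, 1.6332]
phi = -(0.6627 + 1.6882 + 0.5988 + 1.6332) = -4.5829
Step 2: Compute augmented objective.
t*f(x) = 1.29*-9.86 = -12.7194
Total = -12.7194 - 4.5829 = -17.3023


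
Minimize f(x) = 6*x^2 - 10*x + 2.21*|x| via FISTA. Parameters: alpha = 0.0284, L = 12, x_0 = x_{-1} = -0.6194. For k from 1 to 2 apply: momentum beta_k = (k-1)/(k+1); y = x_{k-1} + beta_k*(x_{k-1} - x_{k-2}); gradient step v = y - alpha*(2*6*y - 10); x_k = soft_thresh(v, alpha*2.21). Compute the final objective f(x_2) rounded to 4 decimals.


FISTA on f(x) = 6*x^2 - 10*x + 2.21*|x|
L = 12, alpha = 0.0284
Iteration 1: beta = 0.0, y = -0.6194 + 0.0*(-0.6194 + 0.6194) = -0.6194
  grad(y) = -17.4328, v = y - alpha*grad = -0.1243
  prox(v) = soft_thresh(-0.1243, 0.0628) = -0.0615
Iteration 2: beta = 0.3333, y = -0.0615 + 0.3333*(-0.0615 + 0.6194) = 0.1244
  grad(y) = -8.5071, v = y - alpha*grad = 0.366
  prox(v) = soft_thresh(0.366, 0.0628) = 0.3032
f(x_2) = 6*0.3032^2 - 10*0.3032 + 2.21*|0.3032| = -1.8105


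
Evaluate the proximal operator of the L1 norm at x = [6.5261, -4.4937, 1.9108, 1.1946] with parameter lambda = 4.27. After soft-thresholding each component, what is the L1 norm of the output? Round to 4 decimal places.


Soft-thresholding with lambda = 4.27:
prox(6.5261) = sign(6.5261)*max(|6.5261| - 4.27, 0) = 2.2561
prox(-4.4937) = sign(-4.4937)*max(|-4.4937| - 4.27, 0) = -0.2237
prox(1.9108) = sign(1.9108)*max(|1.9108| - 4.27, 0) = 0.0
prox(1.1946) = sign(1.1946)*max(|1.1946| - 4.27, 0) = 0.0
prox(x) = [2.2561, -0.2237, 0.0, 0.0]
||prox(x)||_1 = 2.2561 + 0.2237 + 0.0 + 0.0 = 2.4798


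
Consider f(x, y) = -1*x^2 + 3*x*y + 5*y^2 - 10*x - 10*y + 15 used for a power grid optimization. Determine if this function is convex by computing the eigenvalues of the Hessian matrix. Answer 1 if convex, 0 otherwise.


The Hessian of f(x,y) = -1*x^2 + 3*x*y + 5*y^2 - 10*x - 10*y + 15 is:
H = [[-2, 3], [3, 10]]
Trace = -2 + 10 = 8
Determinant = -2*10 - (3)^2 = -29
Discriminant = (8)^2 - 4*-29 = 180.0
Eigenvalues: lambda_1 = -2.7082, lambda_2 = 10.7082
The function is not convex.

0


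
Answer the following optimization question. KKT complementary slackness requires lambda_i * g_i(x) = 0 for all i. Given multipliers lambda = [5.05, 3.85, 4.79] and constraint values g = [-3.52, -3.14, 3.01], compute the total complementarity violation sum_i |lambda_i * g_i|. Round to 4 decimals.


KKT complementary slackness check:
lambda_1 * g_1 = 5.05 * -3.52 = -17.776
lambda_2 * g_2 = 3.85 * -3.14 = -12.089
lambda_3 * g_3 = 4.79 * 3.01 = 14.4179
Total violation = 17.776 + 12.089 + 14.4179 = 44.2829


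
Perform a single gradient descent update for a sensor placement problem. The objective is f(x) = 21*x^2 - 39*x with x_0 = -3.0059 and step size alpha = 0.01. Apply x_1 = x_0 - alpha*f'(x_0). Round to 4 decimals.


We compute the gradient at x_0 and apply the update.
f'(x) = 42*x - 39
f'(-3.0059) = 42*-3.0059 - 39 = -165.2478
x_1 = -3.0059 - 0.01*-165.2478 = -1.3534


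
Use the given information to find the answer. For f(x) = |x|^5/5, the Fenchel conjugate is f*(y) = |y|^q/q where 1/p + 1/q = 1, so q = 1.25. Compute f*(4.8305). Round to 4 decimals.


The conjugate exponent q satisfies 1/p + 1/q = 1.
p = 5, so q = 5/(5 - 1) = 1.25
|y|^q = 4.8305^1.25 = 7.1613
f*(4.8305) = 7.1613 / 1.25 = 5.729


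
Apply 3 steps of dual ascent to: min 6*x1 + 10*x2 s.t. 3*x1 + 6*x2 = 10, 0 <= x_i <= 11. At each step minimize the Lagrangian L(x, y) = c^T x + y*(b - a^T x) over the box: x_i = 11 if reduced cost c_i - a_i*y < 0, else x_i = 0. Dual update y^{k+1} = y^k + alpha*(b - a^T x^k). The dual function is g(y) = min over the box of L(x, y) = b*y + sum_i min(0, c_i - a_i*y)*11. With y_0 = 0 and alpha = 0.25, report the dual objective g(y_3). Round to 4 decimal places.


Dual ascent for LP: min 6*x1 + 10*x2, 3*x1 + 6*x2 = 10, 0 <= x_i <= 11
Step 1: y^k = 0.0, reduced costs: (6.0, 10.0)
  x^k = (0.0, 0.0), subgradient = b - a^T x = 10.0
  y^{k+1} = 0.0 + 0.25*10.0 = 2.5
Step 2: y^k = 2.5, reduced costs: (-1.5, -5.0)
  x^k = (11.0, 11.0), subgradient = b - a^T x = -89.0
  y^{k+1} = 2.5 + 0.25*-89.0 = -19.75
Step 3: y^k = -19.75, reduced costs: (65.25, 128.5)
  x^k = (0.0, 0.0), subgradient = b - a^T x = 10.0
  y^{k+1} = -19.75 + 0.25*10.0 = -17.25
Dual objective at y_3 = -17.25: reduced costs (57.75, 113.5), box minimizer x = (0.0, 0.0)
g(y_3) = b*y + (c1 - a1*y)*x1 + (c2 - a2*y)*x2 = 10*(-17.25) + 57.75*0.0 + 113.5*0.0 = -172.5 + 0.0 + 0.0 = -172.5


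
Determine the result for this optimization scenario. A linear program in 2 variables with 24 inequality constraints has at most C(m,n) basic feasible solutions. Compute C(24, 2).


Each vertex corresponds to some choice of n active constraints out of m, so the number of vertices is at most C(m, n) = m! / (n!(m-n)!).
m = 24, n = 2
Numerator: 24 * 23
Denominator: 2! = 2
C(24, 2) = 276


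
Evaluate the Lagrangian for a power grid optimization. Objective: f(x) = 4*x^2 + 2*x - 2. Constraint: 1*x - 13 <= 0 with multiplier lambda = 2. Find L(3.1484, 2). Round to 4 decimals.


Step 1: Evaluate f(x).
f(3.1484) = 4*3.1484^2 + 2*3.1484 - 2 = 43.9465
Step 2: Evaluate g(x).
g(3.1484) = 1*3.1484 - 13 = -9.8516
Step 3: Compute Lagrangian.
L = 43.9465 + 2*-9.8516 = 24.2433


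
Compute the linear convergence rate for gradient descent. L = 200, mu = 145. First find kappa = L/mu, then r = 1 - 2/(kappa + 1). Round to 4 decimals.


Step 1: Compute the condition number.
kappa = L/mu = 200/145 = 1.3793
Step 2: Compute the convergence rate.
r = 1 - 2/(kappa + 1) = 1 - 2*mu/(L + mu) = (L - mu)/(L + mu) = 55/345 = 0.1594


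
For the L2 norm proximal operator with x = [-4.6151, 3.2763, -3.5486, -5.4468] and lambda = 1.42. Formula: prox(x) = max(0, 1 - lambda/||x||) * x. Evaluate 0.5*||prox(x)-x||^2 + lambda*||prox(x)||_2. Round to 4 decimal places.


Step 1: Compute ||x||.
||x|| = 8.6194
Step 2: Compute scaling factor.
scale = max(0, 1 - 1.42/8.6194) = 0.8353
Step 3: prox(x) = [-3.8548, 2.7365, -2.964, -4.5495]
||prox(x)|| = 7.1994
Step 4: Proximal objective.
0.5*||prox-x||^2 = 1.0082
lambda*||prox|| = 10.2231
Total = 11.2313


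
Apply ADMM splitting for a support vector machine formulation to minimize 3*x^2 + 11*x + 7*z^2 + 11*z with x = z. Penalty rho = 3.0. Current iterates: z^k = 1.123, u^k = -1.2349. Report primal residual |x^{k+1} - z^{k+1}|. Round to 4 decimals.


ADMM iteration with rho = 3.0, z^k = 1.123, u^k = -1.2349
Step 1: x-update.
Minimize 3*x^2 + 11*x + (3.0/2)*(x - 1.123 - 1.2349)^2
FOC: (2*3 + 3.0)*x = -11 + 3.0*(1.123 + 1.2349)
x^{k+1} = -0.4363
Step 2: z-update.
Minimize 7*z^2 + 11*z + (3.0/2)*(-0.4363 - z - 1.2349)^2
FOC: (2*7 + 3.0)*z = -11 + 3.0*(-0.4363 - 1.2349)
z^{k+1} = -0.942
Step 3: u-update.
u^{k+1} = -1.2349 - 0.4363 + 0.942 = -0.7292
Step 4: Primal residual = |-0.4363 + 0.942| = 0.5057


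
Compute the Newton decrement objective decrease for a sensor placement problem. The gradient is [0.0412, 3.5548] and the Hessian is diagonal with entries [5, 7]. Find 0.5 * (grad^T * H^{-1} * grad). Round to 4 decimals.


Step 1: H is diagonal, so H^(-1) * g = [0.0082, 0.5078].
Step 2: g^T H^(-1) g = sum_i g_i^2 / H_ii
  = (0.0412)^2/5 + (3.5548)^2/7
  = 0.0003 + 1.8052 = 1.8056
Step 3: Objective decrease = 0.5 * g^T H^(-1) g = 0.9028


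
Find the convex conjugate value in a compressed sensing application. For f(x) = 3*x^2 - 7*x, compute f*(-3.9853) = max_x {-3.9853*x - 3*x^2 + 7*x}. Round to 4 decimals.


f*(y) = sup_x {y*x - a*x^2 - b*x} = sup_x {(y-b)*x - a*x^2}
FOC: (y - b) - 2a*x = 0 => x* = (y - b)/(2a)
x* = (-3.9853 + 7)/(2*3) = 0.5025
f*(-3.9853) = (y-b)^2/(4a) = (-3.9853 + 7)^2/(4*3)
= 9.0884/12 = 0.7574


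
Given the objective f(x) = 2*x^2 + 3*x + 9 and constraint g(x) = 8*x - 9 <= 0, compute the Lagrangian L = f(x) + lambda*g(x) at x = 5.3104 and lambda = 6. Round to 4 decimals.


Step 1: Evaluate f(x).
f(5.3104) = 2*5.3104^2 + 3*5.3104 + 9 = 81.3319
Step 2: Evaluate g(x).
g(5.3104) = 8*5.3104 - 9 = 33.4832
Step 3: Compute Lagrangian.
L = 81.3319 + 6*33.4832 = 282.2311


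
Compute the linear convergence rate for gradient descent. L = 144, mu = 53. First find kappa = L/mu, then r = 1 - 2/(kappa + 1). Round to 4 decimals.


Step 1: Compute the condition number.
kappa = L/mu = 144/53 = 2.717
Step 2: Compute the convergence rate.
r = 1 - 2/(kappa + 1) = 1 - 2*mu/(L + mu) = (L - mu)/(L + mu) = 91/197 = 0.4619


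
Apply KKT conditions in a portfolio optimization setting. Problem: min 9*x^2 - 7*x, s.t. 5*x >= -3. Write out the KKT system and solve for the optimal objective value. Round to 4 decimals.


Step 1: Try lambda = 0 (constraint inactive).
Stationarity: 2*9*x - 7 = 0
x* = 7/(2*9) = 7/18 = 0.3889 (rounded; the exact value 7/18 is used below)
Check constraint: 5*0.3889 = 1.9445 >= -3 -- satisfied.
Step 2: Compute optimal value.
f(x*) = 9*(7/18)^2 - 7*(7/18) = -1.3611


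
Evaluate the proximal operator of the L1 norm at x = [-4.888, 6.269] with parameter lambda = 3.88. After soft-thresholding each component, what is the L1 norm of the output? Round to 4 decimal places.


Soft-thresholding with lambda = 3.88:
prox(-4.888) = sign(-4.888)*max(|-4.888| - 3.88, 0) = -1.008
prox(6.269) = sign(6.269)*max(|6.269| - 3.88, 0) = 2.389
prox(x) = [-1.008, 2.389]
||prox(x)||_1 = 1.008 + 2.389 = 3.397


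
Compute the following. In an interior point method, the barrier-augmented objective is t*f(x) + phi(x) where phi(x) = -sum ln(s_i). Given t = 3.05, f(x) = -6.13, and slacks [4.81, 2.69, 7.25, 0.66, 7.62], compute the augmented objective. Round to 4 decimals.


Step 1: Compute log-barrier.
ln values: [1.5707, 0.9895, 1.981, -0.4155, 2.0308]
phi = -(1.5707 + 0.9895 + 1.981 - 0.4155 + 2.0308) = -6.1565
Step 2: Compute augmented objective.
t*f(x) = 3.05*-6.13 = -18.6965
Total = -18.6965 - 6.1565 = -24.853


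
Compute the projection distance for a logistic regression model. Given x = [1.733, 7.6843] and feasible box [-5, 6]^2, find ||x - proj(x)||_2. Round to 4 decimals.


Project each component onto [-5, 6].
clip(1.733) = 1.733, clip(7.6843) = 6.0
Projection = [1.733, 6.0]
Squared diffs: [0.0, 2.8369]
Distance = sqrt(2.8369) = 1.6843


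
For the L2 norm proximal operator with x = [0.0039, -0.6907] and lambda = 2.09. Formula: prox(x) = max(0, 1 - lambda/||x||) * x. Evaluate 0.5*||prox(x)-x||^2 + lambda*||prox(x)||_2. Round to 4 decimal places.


Step 1: Compute ||x||.
||x|| = 0.6907
Step 2: Compute scaling factor.
scale = max(0, 1 - 2.09/0.6907) = 0.0
Step 3: prox(x) = [0.0, -0.0]
||prox(x)|| = 0.0
Step 4: Proximal objective.
0.5*||prox-x||^2 = 0.2385
lambda*||prox|| = 0.0
Total = 0.2385


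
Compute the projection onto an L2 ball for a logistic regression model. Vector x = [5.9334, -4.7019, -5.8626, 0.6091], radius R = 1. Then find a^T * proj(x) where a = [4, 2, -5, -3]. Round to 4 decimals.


Step 1: Compute ||x|| (intermediates to 6 decimals).
||x|| = sqrt(5.9334^2 + (-4.7019)^2 + (-5.8626)^2 + 0.6091^2) = 9.594487
Step 2: Project.
Since ||x|| > R, scale = R/||x|| = 1/9.594487 = 0.104227, proj(x) = scale * x
proj(x) = [0.61842, -0.490065, -0.611041, 0.063485]
Step 3: Dot product.
a^T * proj(x) = 4*0.61842 + 2*(-0.490065) - 5*(-0.611041) - 3*0.063485 = 4.3583


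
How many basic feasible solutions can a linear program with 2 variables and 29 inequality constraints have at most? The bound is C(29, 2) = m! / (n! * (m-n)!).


Each vertex corresponds to some choice of n active constraints out of m, so the number of vertices is at most C(m, n) = m! / (n!(m-n)!).
m = 29, n = 2
Numerator: 29 * 28
Denominator: 2! = 2
C(29, 2) = 406


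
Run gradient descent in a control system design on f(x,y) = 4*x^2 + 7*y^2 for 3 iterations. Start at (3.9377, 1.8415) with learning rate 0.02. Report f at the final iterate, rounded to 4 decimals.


Gradient descent on f(x,y) = 4*x^2 + 7*y^2.
Starting point: (3.9377, 1.8415), alpha = 0.02
Step 1: grad_x = 2*4*3.9377 = 31.5016, grad_y = 2*7*1.8415 = 25.781
  x_1 = 3.9377 - 0.02*31.5016 = 3.3077
  y_1 = 1.8415 - 0.02*25.781 = 1.3259
Step 2: grad_x = 2*4*3.3077 = 26.4613, grad_y = 2*7*1.3259 = 18.5623
  x_2 = 3.3077 - 0.02*26.4613 = 2.7784
  y_2 = 1.3259 - 0.02*18.5623 = 0.9546
Step 3: grad_x = 2*4*2.7784 = 22.2275, grad_y = 2*7*0.9546 = 13.3649
  x_3 = 2.7784 - 0.02*22.2275 = 2.3339
  y_3 = 0.9546 - 0.02*13.3649 = 0.6873
f(2.3339, 0.6873) = 4*2.3339^2 + 7*0.6873^2 = 25.0952


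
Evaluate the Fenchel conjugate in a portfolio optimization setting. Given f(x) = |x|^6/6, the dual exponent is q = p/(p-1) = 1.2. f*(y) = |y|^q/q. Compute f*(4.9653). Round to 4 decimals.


The conjugate exponent q satisfies 1/p + 1/q = 1.
p = 6, so q = 6/(6 - 1) = 1.2
|y|^q = 4.9653^1.2 = 6.8412
f*(4.9653) = 6.8412 / 1.2 = 5.701


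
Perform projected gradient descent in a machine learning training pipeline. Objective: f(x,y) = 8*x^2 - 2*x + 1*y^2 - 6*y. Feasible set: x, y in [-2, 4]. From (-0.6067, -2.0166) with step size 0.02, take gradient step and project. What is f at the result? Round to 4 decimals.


Step 1: Compute gradient at (-0.6067, -2.0166).
grad_x = 2*8*-0.6067 - 2 = -11.7072
grad_y = 2*1*-2.0166 - 6 = -10.0332
Step 2: Gradient step.
x_raw = -0.6067 - 0.02*-11.7072 = -0.3726
y_raw = -2.0166 - 0.02*-10.0332 = -1.8159
Step 3: Project onto [-2, 4].
x_proj = clip(-0.3726) = -0.3726
y_proj = clip(-1.8159) = -1.8159
Step 4: Evaluate f.
f(-0.3726, -1.8159) = 16.0487


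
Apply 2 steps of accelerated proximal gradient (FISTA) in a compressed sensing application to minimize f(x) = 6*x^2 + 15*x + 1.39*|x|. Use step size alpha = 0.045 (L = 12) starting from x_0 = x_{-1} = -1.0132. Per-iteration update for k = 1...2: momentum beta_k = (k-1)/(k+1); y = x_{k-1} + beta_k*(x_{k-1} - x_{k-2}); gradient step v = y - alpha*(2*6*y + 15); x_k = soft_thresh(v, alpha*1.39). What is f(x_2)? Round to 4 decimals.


FISTA on f(x) = 6*x^2 + 15*x + 1.39*|x|
L = 12, alpha = 0.045
Iteration 1: beta = 0.0, y = -1.0132 + 0.0*(-1.0132 + 1.0132) = -1.0132
  grad(y) = 2.8416, v = y - alpha*grad = -1.1411
  prox(v) = soft_thresh(-1.1411, 0.0626) = -1.0785
Iteration 2: beta = 0.3333, y = -1.0785 + 0.3333*(-1.0785 + 1.0132) = -1.1003
  grad(y) = 1.7964, v = y - alpha*grad = -1.1811
  prox(v) = soft_thresh(-1.1811, 0.0626) = -1.1186
f(x_2) = 6*(-1.1186)^2 + 15*(-1.1186) + 1.39*|-1.1186| = -7.7165


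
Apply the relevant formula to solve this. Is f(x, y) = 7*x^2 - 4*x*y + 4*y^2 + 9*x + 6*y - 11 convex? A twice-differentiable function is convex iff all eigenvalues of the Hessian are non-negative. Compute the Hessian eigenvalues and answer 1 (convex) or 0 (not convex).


The Hessian of f(x,y) = 7*x^2 - 4*x*y + 4*y^2 + 9*x + 6*y - 11 is:
H = [[14, -4], [-4, 8]]
Trace = 14 + 8 = 22
Determinant = 14*8 - (-4)^2 = 96
Discriminant = (22)^2 - 4*96 = 100.0
Eigenvalues: lambda_1 = 6.0, lambda_2 = 16.0
The function is convex.

1


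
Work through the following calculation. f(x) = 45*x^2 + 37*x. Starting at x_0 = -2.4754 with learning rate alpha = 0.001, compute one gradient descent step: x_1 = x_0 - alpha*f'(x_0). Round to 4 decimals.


We compute the gradient at x_0 and apply the update.
f'(x) = 90*x + 37
f'(-2.4754) = 90*-2.4754 + 37 = -185.786
x_1 = -2.4754 - 0.001*-185.786 = -2.2896


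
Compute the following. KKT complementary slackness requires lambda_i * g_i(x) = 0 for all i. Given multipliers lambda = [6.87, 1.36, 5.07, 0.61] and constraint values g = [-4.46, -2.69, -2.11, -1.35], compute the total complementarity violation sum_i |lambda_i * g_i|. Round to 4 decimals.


KKT complementary slackness check:
lambda_1 * g_1 = 6.87 * -4.46 = -30.6402
lambda_2 * g_2 = 1.36 * -2.69 = -3.6584
lambda_3 * g_3 = 5.07 * -2.11 = -10.6977
lambda_4 * g_4 = 0.61 * -1.35 = -0.8235
Total violation = 30.6402 + 3.6584 + 10.6977 + 0.8235 = 45.8198


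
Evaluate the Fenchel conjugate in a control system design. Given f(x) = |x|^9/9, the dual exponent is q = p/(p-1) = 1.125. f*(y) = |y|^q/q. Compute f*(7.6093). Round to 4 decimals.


The conjugate exponent q satisfies 1/p + 1/q = 1.
p = 9, so q = 9/(9 - 1) = 1.125
|y|^q = 7.6093^1.125 = 9.8065
f*(7.6093) = 9.8065 / 1.125 = 8.7169


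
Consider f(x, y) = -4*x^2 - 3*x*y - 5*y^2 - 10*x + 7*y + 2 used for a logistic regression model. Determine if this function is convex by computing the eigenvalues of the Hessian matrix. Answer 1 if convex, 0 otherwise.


The Hessian of f(x,y) = -4*x^2 - 3*x*y - 5*y^2 - 10*x + 7*y + 2 is:
H = [[-8, -3], [-3, -10]]
Trace = -8 - 10 = -18
Determinant = -8*-10 - (-3)^2 = 71
Discriminant = (-18)^2 - 4*71 = 40.0
Eigenvalues: lambda_1 = -12.1623, lambda_2 = -5.8377
The function is not convex.

0


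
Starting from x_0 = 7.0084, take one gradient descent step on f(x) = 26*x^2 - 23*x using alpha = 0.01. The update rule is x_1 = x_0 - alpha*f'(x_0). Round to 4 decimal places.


We compute the gradient at x_0 and apply the update.
f'(x) = 52*x - 23
f'(7.0084) = 52*7.0084 - 23 = 341.4368
x_1 = 7.0084 - 0.01*341.4368 = 3.594


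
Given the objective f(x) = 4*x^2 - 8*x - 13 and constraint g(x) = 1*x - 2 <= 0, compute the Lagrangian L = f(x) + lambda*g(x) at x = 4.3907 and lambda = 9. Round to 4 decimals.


Step 1: Evaluate f(x).
f(4.3907) = 4*4.3907^2 - 8*4.3907 - 13 = 28.9874
Step 2: Evaluate g(x).
g(4.3907) = 1*4.3907 - 2 = 2.3907
Step 3: Compute Lagrangian.
L = 28.9874 + 9*2.3907 = 50.5037


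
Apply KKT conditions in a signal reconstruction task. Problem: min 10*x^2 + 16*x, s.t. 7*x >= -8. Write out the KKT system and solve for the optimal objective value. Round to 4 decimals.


Step 1: Try lambda = 0 (constraint inactive).
Stationarity: 2*10*x + 16 = 0
x* = -16/(2*10) = -0.8
Check constraint: 7*-0.8 = -5.6 >= -8 -- satisfied.
Step 2: Compute optimal value.
f(x*) = 10*(-0.8)^2 + 16*(-0.8) = -6.4


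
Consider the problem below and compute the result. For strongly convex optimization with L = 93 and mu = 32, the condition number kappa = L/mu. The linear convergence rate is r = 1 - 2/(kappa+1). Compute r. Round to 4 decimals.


Step 1: Compute the condition number.
kappa = L/mu = 93/32 = 2.9063
Step 2: Compute the convergence rate.
r = 1 - 2/(kappa + 1) = 1 - 2*mu/(L + mu) = (L - mu)/(L + mu) = 61/125 = 0.488


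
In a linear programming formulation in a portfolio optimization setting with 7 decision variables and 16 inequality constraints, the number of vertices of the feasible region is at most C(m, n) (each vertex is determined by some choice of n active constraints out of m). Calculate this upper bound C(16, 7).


Each vertex corresponds to some choice of n active constraints out of m, so the number of vertices is at most C(m, n) = m! / (n!(m-n)!).
m = 16, n = 7
Numerator: 16 * 15 * 14 * 13 * 12 * 11 * 10
Denominator: 7! = 5040
C(16, 7) = 11440


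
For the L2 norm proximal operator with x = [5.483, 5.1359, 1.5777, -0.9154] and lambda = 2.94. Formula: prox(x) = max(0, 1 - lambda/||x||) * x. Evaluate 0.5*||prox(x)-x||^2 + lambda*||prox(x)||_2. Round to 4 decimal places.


Step 1: Compute ||x||.
||x|| = 7.731
Step 2: Compute scaling factor.
scale = max(0, 1 - 2.94/7.731) = 0.6197
Step 3: prox(x) = [3.3979, 3.1828, 0.9777, -0.5673]
||prox(x)|| = 4.791
Step 4: Proximal objective.
0.5*||prox-x||^2 = 4.3218
lambda*||prox|| = 14.0855
Total = 18.4072


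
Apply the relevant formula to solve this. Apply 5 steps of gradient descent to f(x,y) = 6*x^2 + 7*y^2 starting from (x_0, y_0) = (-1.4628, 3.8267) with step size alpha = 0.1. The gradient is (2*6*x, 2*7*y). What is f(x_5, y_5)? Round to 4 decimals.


Gradient descent on f(x,y) = 6*x^2 + 7*y^2.
Starting point: (-1.4628, 3.8267), alpha = 0.1
Step 1: grad_x = 2*6*-1.4628 = -17.5536, grad_y = 2*7*3.8267 = 53.5738
  x_1 = -1.4628 - 0.1*-17.5536 = 0.2926
  y_1 = 3.8267 - 0.1*53.5738 = -1.5307
Step 2: grad_x = 2*6*0.2926 = 3.5107, grad_y = 2*7*-1.5307 = -21.4295
  x_2 = 0.2926 - 0.1*3.5107 = -0.0585
  y_2 = -1.5307 - 0.1*-21.4295 = 0.6123
Step 3: grad_x = 2*6*-0.0585 = -0.7021, grad_y = 2*7*0.6123 = 8.5718
  x_3 = -0.0585 - 0.1*-0.7021 = 0.0117
  y_3 = 0.6123 - 0.1*8.5718 = -0.2449
Step 4: grad_x = 2*6*0.0117 = 0.1404, grad_y = 2*7*-0.2449 = -3.4287
  x_4 = 0.0117 - 0.1*0.1404 = -0.0023
  y_4 = -0.2449 - 0.1*-3.4287 = 0.098
Step 5: grad_x = 2*6*-0.0023 = -0.0281, grad_y = 2*7*0.098 = 1.3715
  x_5 = -0.0023 - 0.1*-0.0281 = 0.0005
  y_5 = 0.098 - 0.1*1.3715 = -0.0392
f(0.0005, -0.0392) = 6*0.0005^2 + 7*(-0.0392)^2 = 0.0107


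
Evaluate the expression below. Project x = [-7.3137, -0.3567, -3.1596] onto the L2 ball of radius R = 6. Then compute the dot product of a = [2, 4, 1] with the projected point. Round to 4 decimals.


Step 1: Compute ||x|| (intermediates to 6 decimals).
||x|| = sqrt((-7.3137)^2 + (-0.3567)^2 + (-3.1596)^2) = 7.974993
Step 2: Project.
Since ||x|| > R, scale = R/||x|| = 6/7.974993 = 0.752352, proj(x) = scale * x
proj(x) = [-5.502477, -0.268364, -2.377131]
Step 3: Dot product.
a^T * proj(x) = 2*(-5.502477) + 4*(-0.268364) + 1*(-2.377131) = -14.4555


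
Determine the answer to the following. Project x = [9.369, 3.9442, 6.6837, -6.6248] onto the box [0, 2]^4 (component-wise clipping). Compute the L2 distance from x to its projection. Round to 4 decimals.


Project each component onto [0, 2].
clip(9.369) = 2.0, clip(3.9442) = 2.0, clip(6.6837) = 2.0, clip(-6.6248) = 0.0
Projection = [2.0, 2.0, 2.0, 0.0]
Squared diffs: [54.3022, 3.7799, 21.937, 43.888]
Distance = sqrt(123.9071) = 11.1314


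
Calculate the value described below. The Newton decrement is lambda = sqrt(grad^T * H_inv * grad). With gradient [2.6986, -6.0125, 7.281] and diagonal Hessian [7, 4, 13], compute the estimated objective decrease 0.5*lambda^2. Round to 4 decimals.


Step 1: H is diagonal, so H^(-1) * g = [0.3855, -1.5031, 0.5601].
Step 2: g^T H^(-1) g = sum_i g_i^2 / H_ii
  = (2.6986)^2/7 + (-6.0125)^2/4 + (7.281)^2/13
  = 1.0403 + 9.0375 + 4.0779 = 14.1558
Step 3: Objective decrease = 0.5 * g^T H^(-1) g = 7.0779


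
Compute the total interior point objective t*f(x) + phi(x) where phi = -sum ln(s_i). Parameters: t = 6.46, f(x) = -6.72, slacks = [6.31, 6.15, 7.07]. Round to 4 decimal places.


Step 1: Compute log-barrier.
ln values: [1.8421, 1.8165, 1.9559]
phi = -(1.8421 + 1.8165 + 1.9559) = -5.6144
Step 2: Compute augmented objective.
t*f(x) = 6.46*-6.72 = -43.4112
Total = -43.4112 - 5.6144 = -49.0256


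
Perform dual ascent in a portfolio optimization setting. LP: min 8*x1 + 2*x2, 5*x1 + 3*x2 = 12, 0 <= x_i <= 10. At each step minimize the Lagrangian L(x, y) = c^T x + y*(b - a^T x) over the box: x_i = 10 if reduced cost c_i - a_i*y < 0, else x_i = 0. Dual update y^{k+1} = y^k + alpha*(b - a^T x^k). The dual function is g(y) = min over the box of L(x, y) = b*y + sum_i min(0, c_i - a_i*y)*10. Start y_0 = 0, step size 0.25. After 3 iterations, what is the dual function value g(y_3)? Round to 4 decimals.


Dual ascent for LP: min 8*x1 + 2*x2, 5*x1 + 3*x2 = 12, 0 <= x_i <= 10
Step 1: y^k = 0.0, reduced costs: (8.0, 2.0)
  x^k = (0.0, 0.0), subgradient = b - a^T x = 12.0
  y^{k+1} = 0.0 + 0.25*12.0 = 3.0
Step 2: y^k = 3.0, reduced costs: (-7.0, -7.0)
  x^k = (10.0, 10.0), subgradient = b - a^T x = -68.0
  y^{k+1} = 3.0 + 0.25*-68.0 = -14.0
Step 3: y^k = -14.0, reduced costs: (78.0, 44.0)
  x^k = (0.0, 0.0), subgradient = b - a^T x = 12.0
  y^{k+1} = -14.0 + 0.25*12.0 = -11.0
Dual objective at y_3 = -11.0: reduced costs (63.0, 35.0), box minimizer x = (0.0, 0.0)
g(y_3) = b*y + (c1 - a1*y)*x1 + (c2 - a2*y)*x2 = 12*(-11.0) + 63.0*0.0 + 35.0*0.0 = -132.0 + 0.0 + 0.0 = -132.0


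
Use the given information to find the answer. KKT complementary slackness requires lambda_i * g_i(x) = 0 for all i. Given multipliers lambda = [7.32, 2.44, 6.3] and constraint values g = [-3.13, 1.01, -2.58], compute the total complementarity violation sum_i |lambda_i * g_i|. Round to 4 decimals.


KKT complementary slackness check:
lambda_1 * g_1 = 7.32 * -3.13 = -22.9116
lambda_2 * g_2 = 2.44 * 1.01 = 2.4644
lambda_3 * g_3 = 6.3 * -2.58 = -16.254
Total violation = 22.9116 + 2.4644 + 16.254 = 41.63


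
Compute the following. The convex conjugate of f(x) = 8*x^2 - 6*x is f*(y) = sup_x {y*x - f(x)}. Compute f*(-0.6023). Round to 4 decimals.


f*(y) = sup_x {y*x - a*x^2 - b*x} = sup_x {(y-b)*x - a*x^2}
FOC: (y - b) - 2a*x = 0 => x* = (y - b)/(2a)
x* = (-0.6023 + 6)/(2*8) = 0.3374
f*(-0.6023) = (y-b)^2/(4a) = (-0.6023 + 6)^2/(4*8)
= 29.1352/32 = 0.9105


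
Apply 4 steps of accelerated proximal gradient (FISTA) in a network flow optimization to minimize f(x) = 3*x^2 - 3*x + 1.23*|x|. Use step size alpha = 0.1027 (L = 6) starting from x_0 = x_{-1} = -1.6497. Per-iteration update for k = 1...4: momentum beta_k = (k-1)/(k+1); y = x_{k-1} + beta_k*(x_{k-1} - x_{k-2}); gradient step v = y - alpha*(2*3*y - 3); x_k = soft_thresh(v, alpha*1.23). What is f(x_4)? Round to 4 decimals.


FISTA on f(x) = 3*x^2 - 3*x + 1.23*|x|
L = 6, alpha = 0.1027
Iteration 1: beta = 0.0, y = -1.6497 + 0.0*(-1.6497 + 1.6497) = -1.6497
  grad(y) = -12.8982, v = y - alpha*grad = -0.3251
  prox(v) = soft_thresh(-0.3251, 0.1263) = -0.1987
Iteration 2: beta = 0.3333, y = -0.1987 + 0.3333*(-0.1987 + 1.6497) = 0.2849
  grad(y) = -1.2905, v = y - alpha*grad = 0.4175
  prox(v) = soft_thresh(0.4175, 0.1263) = 0.2911
Iteration 3: beta = 0.5, y = 0.2911 + 0.5*(0.2911 + 0.1987) = 0.5361
  grad(y) = 0.2164, v = y - alpha*grad = 0.5138
  prox(v) = soft_thresh(0.5138, 0.1263) = 0.3875
Iteration 4: beta = 0.6, y = 0.3875 + 0.6*(0.3875 - 0.2911) = 0.4454
  grad(y) = -0.3279, v = y - alpha*grad = 0.479
  prox(v) = soft_thresh(0.479, 0.1263) = 0.3527
f(x_4) = 3*0.3527^2 - 3*0.3527 + 1.23*|0.3527| = -0.2511


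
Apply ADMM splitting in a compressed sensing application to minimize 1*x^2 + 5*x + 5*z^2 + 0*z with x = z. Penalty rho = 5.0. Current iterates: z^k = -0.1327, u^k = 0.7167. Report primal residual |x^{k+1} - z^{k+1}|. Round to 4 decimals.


ADMM iteration with rho = 5.0, z^k = -0.1327, u^k = 0.7167
Step 1: x-update.
Minimize 1*x^2 + 5*x + (5.0/2)*(x + 0.1327 + 0.7167)^2
FOC: (2*1 + 5.0)*x = -5 + 5.0*(-0.1327 - 0.7167)
x^{k+1} = -1.321
Step 2: z-update.
Minimize 5*z^2 + 0*z + (5.0/2)*(-1.321 - z + 0.7167)^2
FOC: (2*5 + 5.0)*z = 0 + 5.0*(-1.321 + 0.7167)
z^{k+1} = -0.2014
Step 3: u-update.
u^{k+1} = 0.7167 - 1.321 + 0.2014 = -0.4029
Step 4: Primal residual = |-1.321 + 0.2014| = 1.1196


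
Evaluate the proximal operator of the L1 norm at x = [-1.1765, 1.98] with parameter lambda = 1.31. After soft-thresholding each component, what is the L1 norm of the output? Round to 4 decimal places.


Soft-thresholding with lambda = 1.31:
prox(-1.1765) = sign(-1.1765)*max(|-1.1765| - 1.31, 0) = 0.0
prox(1.98) = sign(1.98)*max(|1.98| - 1.31, 0) = 0.67
prox(x) = [0.0, 0.67]
||prox(x)||_1 = 0.0 + 0.67 = 0.67


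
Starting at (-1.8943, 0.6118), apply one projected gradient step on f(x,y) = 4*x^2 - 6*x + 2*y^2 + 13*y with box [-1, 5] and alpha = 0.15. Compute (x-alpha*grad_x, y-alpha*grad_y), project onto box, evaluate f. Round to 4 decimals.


Step 1: Compute gradient at (-1.8943, 0.6118).
grad_x = 2*4*-1.8943 - 6 = -21.1544
grad_y = 2*2*0.6118 + 13 = 15.4472
Step 2: Gradient step.
x_raw = -1.8943 - 0.15*-21.1544 = 1.2789
y_raw = 0.6118 - 0.15*15.4472 = -1.7053
Step 3: Project onto [-1, 5].
x_proj = clip(1.2789) = 1.2789
y_proj = clip(-1.7053) = -1.0
Step 4: Evaluate f.
f(1.2789, -1.0) = -12.1312


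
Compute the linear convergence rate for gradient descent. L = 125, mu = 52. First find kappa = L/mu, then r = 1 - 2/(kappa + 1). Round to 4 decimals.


Step 1: Compute the condition number.
kappa = L/mu = 125/52 = 2.4038
Step 2: Compute the convergence rate.
r = 1 - 2/(kappa + 1) = 1 - 2*mu/(L + mu) = (L - mu)/(L + mu) = 73/177 = 0.4124


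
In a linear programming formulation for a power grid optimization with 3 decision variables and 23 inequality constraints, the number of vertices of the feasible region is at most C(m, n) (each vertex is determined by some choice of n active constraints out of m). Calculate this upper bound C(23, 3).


Each vertex corresponds to some choice of n active constraints out of m, so the number of vertices is at most C(m, n) = m! / (n!(m-n)!).
m = 23, n = 3
Numerator: 23 * 22 * 21
Denominator: 3! = 6
C(23, 3) = 1771


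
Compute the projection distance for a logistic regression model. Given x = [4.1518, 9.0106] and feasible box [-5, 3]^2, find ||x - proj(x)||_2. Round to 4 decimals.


Project each component onto [-5, 3].
clip(4.1518) = 3.0, clip(9.0106) = 3.0
Projection = [3.0, 3.0]
Squared diffs: [1.3266, 36.1273]
Distance = sqrt(37.4539) = 6.12


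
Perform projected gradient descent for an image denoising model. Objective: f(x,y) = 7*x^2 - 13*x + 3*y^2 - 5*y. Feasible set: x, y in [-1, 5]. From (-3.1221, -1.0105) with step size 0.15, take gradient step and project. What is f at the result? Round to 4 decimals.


Step 1: Compute gradient at (-3.1221, -1.0105).
grad_x = 2*7*-3.1221 - 13 = -56.7094
grad_y = 2*3*-1.0105 - 5 = -11.063
Step 2: Gradient step.
x_raw = -3.1221 - 0.15*-56.7094 = 5.3843
y_raw = -1.0105 - 0.15*-11.063 = 0.649
Step 3: Project onto [-1, 5].
x_proj = clip(5.3843) = 5.0
y_proj = clip(0.649) = 0.649
Step 4: Evaluate f.
f(5.0, 0.649) = 108.0187
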